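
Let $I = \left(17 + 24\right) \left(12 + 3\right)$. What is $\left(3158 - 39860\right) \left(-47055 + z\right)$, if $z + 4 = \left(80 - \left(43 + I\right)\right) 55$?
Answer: $2893915998$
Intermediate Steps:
$I = 615$ ($I = 41 \cdot 15 = 615$)
$z = -31794$ ($z = -4 + \left(80 - 658\right) 55 = -4 - 31790 = -31794$)
$\left(3158 - 39860\right) \left(-47055 + z\right) = \left(3158 - 39860\right) \left(-47055 - 31794\right) = \left(-36702\right) \left(-78849\right) = 2893915998$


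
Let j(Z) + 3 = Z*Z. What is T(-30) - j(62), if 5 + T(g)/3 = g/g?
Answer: -3853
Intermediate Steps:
j(Z) = -3 + Z² (j(Z) = -3 + Z*Z = -3 + Z²)
T(g) = -12 (T(g) = -15 + 3*(g/g) = -15 + 3*1 = -15 + 3 = -12)
T(-30) - j(62) = -12 - (-3 + 62²) = -12 - (-3 + 3844) = -12 - 1*3841 = -12 - 3841 = -3853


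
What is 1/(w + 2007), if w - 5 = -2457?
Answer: -1/445 ≈ -0.0022472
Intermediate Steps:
w = -2452 (w = 5 - 2457 = -2452)
1/(w + 2007) = 1/(-2452 + 2007) = 1/(-445) = -1/445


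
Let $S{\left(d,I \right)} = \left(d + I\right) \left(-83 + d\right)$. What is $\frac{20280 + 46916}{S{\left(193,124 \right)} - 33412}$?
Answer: $\frac{33598}{729} \approx 46.088$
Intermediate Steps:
$S{\left(d,I \right)} = \left(-83 + d\right) \left(I + d\right)$ ($S{\left(d,I \right)} = \left(I + d\right) \left(-83 + d\right) = \left(-83 + d\right) \left(I + d\right)$)
$\frac{20280 + 46916}{S{\left(193,124 \right)} - 33412} = \frac{20280 + 46916}{\left(193^{2} - 10292 - 16019 + 124 \cdot 193\right) - 33412} = \frac{67196}{\left(37249 - 10292 - 16019 + 23932\right) - 33412} = \frac{67196}{34870 - 33412} = \frac{67196}{1458} = 67196 \cdot \frac{1}{1458} = \frac{33598}{729}$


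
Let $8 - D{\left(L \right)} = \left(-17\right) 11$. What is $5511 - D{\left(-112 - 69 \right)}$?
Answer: $5316$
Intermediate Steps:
$D{\left(L \right)} = 195$ ($D{\left(L \right)} = 8 - \left(-17\right) 11 = 8 - -187 = 8 + 187 = 195$)
$5511 - D{\left(-112 - 69 \right)} = 5511 - 195 = 5316$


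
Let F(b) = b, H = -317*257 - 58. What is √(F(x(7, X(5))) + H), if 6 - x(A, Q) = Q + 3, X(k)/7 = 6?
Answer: I*√81566 ≈ 285.6*I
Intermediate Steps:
X(k) = 42 (X(k) = 7*6 = 42)
x(A, Q) = 3 - Q (x(A, Q) = 6 - (Q + 3) = 6 - (3 + Q) = 6 + (-3 - Q) = 3 - Q)
H = -81527 (H = -81469 - 58 = -81527)
√(F(x(7, X(5))) + H) = √((3 - 1*42) - 81527) = √((3 - 42) - 81527) = √(-39 - 81527) = √(-81566) = I*√81566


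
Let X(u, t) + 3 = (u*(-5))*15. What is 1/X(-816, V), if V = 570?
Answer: 1/61197 ≈ 1.6341e-5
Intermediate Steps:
X(u, t) = -3 - 75*u (X(u, t) = -3 + (u*(-5))*15 = -3 - 5*u*15 = -3 - 75*u)
1/X(-816, V) = 1/(-3 - 75*(-816)) = 1/(-3 + 61200) = 1/61197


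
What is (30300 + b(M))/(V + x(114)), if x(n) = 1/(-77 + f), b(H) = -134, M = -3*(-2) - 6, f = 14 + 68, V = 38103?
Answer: 75415/95258 ≈ 0.79169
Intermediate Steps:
f = 82
M = 0 (M = 6 - 6 = 0)
x(n) = ⅕ (x(n) = 1/(-77 + 82) = 1/5 = ⅕)
(30300 + b(M))/(V + x(114)) = (30300 - 134)/(38103 + ⅕) = 30166/(190516/5) = 30166*(5/190516) = 75415/95258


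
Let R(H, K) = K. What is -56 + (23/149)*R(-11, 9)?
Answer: -8137/149 ≈ -54.611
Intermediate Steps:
-56 + (23/149)*R(-11, 9) = -56 + (23/149)*9 = -56 + 207/149 = -8137/149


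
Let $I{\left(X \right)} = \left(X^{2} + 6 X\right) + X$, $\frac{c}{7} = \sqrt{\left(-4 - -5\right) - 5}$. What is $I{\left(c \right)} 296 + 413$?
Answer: $-57603 + 29008 i \approx -57603.0 + 29008.0 i$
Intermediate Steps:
$c = 14 i$ ($c = 7 \sqrt{\left(-4 - -5\right) - 5} = 7 \sqrt{\left(-4 + 5\right) - 5} = 7 \sqrt{1 - 5} = 7 \sqrt{-4} = 7 \cdot 2 i = 14 i \approx 14.0 i$)
$I{\left(X \right)} = X^{2} + 7 X$
$I{\left(c \right)} 296 + 413 = 14 i \left(7 + 14 i\right) 296 + 413 = 4144 i \left(7 + 14 i\right) + 413 = 413 + 4144 i \left(7 + 14 i\right)$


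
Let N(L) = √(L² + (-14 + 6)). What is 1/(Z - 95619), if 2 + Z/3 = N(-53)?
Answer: -10625/1016012824 - √2801/3048038472 ≈ -1.0475e-5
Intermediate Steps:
N(L) = √(-8 + L²) (N(L) = √(L² - 8) = √(-8 + L²))
Z = -6 + 3*√2801 (Z = -6 + 3*√(-8 + (-53)²) = -6 + 3*√(-8 + 2809) = -6 + 3*√2801 ≈ 152.77)
1/(Z - 95619) = 1/((-6 + 3*√2801) - 95619) = 1/(-95625 + 3*√2801)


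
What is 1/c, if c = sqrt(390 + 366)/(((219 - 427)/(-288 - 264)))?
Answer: 13*sqrt(21)/4347 ≈ 0.013705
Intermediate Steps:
c = 207*sqrt(21)/13 (c = sqrt(756)/((-208/(-552))) = (6*sqrt(21))/((-208*(-1/552))) = (6*sqrt(21))/(26/69) = (6*sqrt(21))*(69/26) = 207*sqrt(21)/13 ≈ 72.969)
1/c = 1/(207*sqrt(21)/13) = 13*sqrt(21)/4347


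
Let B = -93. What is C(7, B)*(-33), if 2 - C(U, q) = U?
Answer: 165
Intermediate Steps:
C(U, q) = 2 - U
C(7, B)*(-33) = (2 - 1*7)*(-33) = (2 - 7)*(-33) = -5*(-33) = 165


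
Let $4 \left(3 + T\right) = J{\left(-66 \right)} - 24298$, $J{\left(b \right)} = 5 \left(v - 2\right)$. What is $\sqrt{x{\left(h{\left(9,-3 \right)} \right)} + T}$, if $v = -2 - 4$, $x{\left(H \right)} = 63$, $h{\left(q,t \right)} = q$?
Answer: $\frac{i \sqrt{24098}}{2} \approx 77.618 i$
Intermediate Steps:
$v = -6$
$J{\left(b \right)} = -40$ ($J{\left(b \right)} = 5 \left(-6 - 2\right) = 5 \left(-8\right) = -40$)
$T = - \frac{12175}{2}$ ($T = -3 + \frac{-40 - 24298}{4} = -3 + \frac{1}{4} \left(-24338\right) = -3 - \frac{12169}{2} = - \frac{12175}{2} \approx -6087.5$)
$\sqrt{x{\left(h{\left(9,-3 \right)} \right)} + T} = \sqrt{63 - \frac{12175}{2}} = \sqrt{- \frac{12049}{2}} = \frac{i \sqrt{24098}}{2}$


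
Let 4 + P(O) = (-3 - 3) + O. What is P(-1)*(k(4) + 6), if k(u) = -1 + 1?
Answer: -66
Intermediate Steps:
k(u) = 0
P(O) = -10 + O (P(O) = -4 + ((-3 - 3) + O) = -4 + (-6 + O) = -10 + O)
P(-1)*(k(4) + 6) = (-10 - 1)*(0 + 6) = -11*6 = -66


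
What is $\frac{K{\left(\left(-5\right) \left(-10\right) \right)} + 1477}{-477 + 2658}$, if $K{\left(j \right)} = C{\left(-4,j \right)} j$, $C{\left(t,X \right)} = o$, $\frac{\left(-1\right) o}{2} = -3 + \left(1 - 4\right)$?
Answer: $\frac{2077}{2181} \approx 0.95232$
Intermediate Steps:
$o = 12$ ($o = - 2 \left(-3 + \left(1 - 4\right)\right) = - 2 \left(-3 - 3\right) = \left(-2\right) \left(-6\right) = 12$)
$C{\left(t,X \right)} = 12$
$K{\left(j \right)} = 12 j$
$\frac{K{\left(\left(-5\right) \left(-10\right) \right)} + 1477}{-477 + 2658} = \frac{12 \left(\left(-5\right) \left(-10\right)\right) + 1477}{-477 + 2658} = \frac{12 \cdot 50 + 1477}{2181} = \left(600 + 1477\right) \frac{1}{2181} = 2077 \cdot \frac{1}{2181} = \frac{2077}{2181}$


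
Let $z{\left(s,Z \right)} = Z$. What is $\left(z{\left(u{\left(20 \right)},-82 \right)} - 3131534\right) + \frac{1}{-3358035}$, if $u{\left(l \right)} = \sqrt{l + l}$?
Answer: $- \frac{10516076134561}{3358035} \approx -3.1316 \cdot 10^{6}$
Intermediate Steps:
$u{\left(l \right)} = \sqrt{2} \sqrt{l}$ ($u{\left(l \right)} = \sqrt{2 l} = \sqrt{2} \sqrt{l}$)
$\left(z{\left(u{\left(20 \right)},-82 \right)} - 3131534\right) + \frac{1}{-3358035} = \left(-82 - 3131534\right) + \frac{1}{-3358035} = -3131616 - \frac{1}{3358035} = - \frac{10516076134561}{3358035}$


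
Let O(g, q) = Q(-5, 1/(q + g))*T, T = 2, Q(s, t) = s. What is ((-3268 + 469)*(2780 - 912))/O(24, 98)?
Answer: 2614266/5 ≈ 5.2285e+5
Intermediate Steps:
O(g, q) = -10 (O(g, q) = -5*2 = -10)
((-3268 + 469)*(2780 - 912))/O(24, 98) = ((-3268 + 469)*(2780 - 912))/(-10) = -2799*1868*(-⅒) = -5228532*(-⅒) = 2614266/5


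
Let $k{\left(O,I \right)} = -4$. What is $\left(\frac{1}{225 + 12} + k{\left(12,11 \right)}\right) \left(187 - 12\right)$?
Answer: $- \frac{165725}{237} \approx -699.26$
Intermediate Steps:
$\left(\frac{1}{225 + 12} + k{\left(12,11 \right)}\right) \left(187 - 12\right) = \left(\frac{1}{225 + 12} - 4\right) \left(187 - 12\right) = \left(\frac{1}{237} - 4\right) \left(187 - 12\right) = \left(\frac{1}{237} - 4\right) 175 = \left(- \frac{947}{237}\right) 175 = - \frac{165725}{237}$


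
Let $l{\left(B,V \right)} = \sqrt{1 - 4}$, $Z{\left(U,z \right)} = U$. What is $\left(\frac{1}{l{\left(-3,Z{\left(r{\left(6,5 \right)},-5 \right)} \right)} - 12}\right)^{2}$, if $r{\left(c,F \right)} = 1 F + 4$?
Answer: $\frac{1}{\left(12 - i \sqrt{3}\right)^{2}} \approx 0.0065251 + 0.0019237 i$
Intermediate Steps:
$r{\left(c,F \right)} = 4 + F$ ($r{\left(c,F \right)} = F + 4 = 4 + F$)
$l{\left(B,V \right)} = i \sqrt{3}$ ($l{\left(B,V \right)} = \sqrt{-3} = i \sqrt{3}$)
$\left(\frac{1}{l{\left(-3,Z{\left(r{\left(6,5 \right)},-5 \right)} \right)} - 12}\right)^{2} = \left(\frac{1}{i \sqrt{3} - 12}\right)^{2} = \left(\frac{1}{-12 + i \sqrt{3}}\right)^{2} = \frac{1}{\left(-12 + i \sqrt{3}\right)^{2}}$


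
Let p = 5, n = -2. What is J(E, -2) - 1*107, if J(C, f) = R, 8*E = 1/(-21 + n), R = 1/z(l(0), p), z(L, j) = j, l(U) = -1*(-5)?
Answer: -534/5 ≈ -106.80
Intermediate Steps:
l(U) = 5
R = ⅕ (R = 1/5 = ⅕ ≈ 0.20000)
E = -1/184 (E = 1/(8*(-21 - 2)) = (⅛)/(-23) = (⅛)*(-1/23) = -1/184 ≈ -0.0054348)
J(C, f) = ⅕
J(E, -2) - 1*107 = ⅕ - 1*107 = ⅕ - 107 = -534/5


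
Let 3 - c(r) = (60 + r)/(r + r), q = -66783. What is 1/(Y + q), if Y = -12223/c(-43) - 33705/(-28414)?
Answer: -7813850/551691247367 ≈ -1.4163e-5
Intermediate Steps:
c(r) = 3 - (60 + r)/(2*r) (c(r) = 3 - (60 + r)/(r + r) = 3 - (60 + r)/(2*r))
Y = -29858902817/7813850 (Y = -12223/(5/2 - 30/(-43)) - 33705/(-28414) = -12223/(5/2 - 30*(-1/43)) - 33705*(-1/28414) = -12223/(5/2 + 30/43) + 33705/28414 = -12223/275/86 + 33705/28414 = -12223*86/275 + 33705/28414 = -1051178/275 + 33705/28414 = -29858902817/7813850 ≈ -3821.3)
1/(Y + q) = 1/(-29858902817/7813850 - 66783) = 1/(-551691247367/7813850) = -7813850/551691247367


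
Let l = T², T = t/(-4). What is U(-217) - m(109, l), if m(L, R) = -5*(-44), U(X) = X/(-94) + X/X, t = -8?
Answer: -20369/94 ≈ -216.69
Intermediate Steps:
T = 2 (T = -8/(-4) = -8*(-¼) = 2)
U(X) = 1 - X/94 (U(X) = X*(-1/94) + 1 = -X/94 + 1 = 1 - X/94)
l = 4 (l = 2² = 4)
m(L, R) = 220
U(-217) - m(109, l) = (1 - 1/94*(-217)) - 1*220 = (1 + 217/94) - 220 = 311/94 - 220 = -20369/94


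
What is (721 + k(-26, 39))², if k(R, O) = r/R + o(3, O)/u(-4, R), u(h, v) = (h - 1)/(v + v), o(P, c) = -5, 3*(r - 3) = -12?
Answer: 302586025/676 ≈ 4.4761e+5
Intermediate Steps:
r = -1 (r = 3 + (⅓)*(-12) = 3 - 4 = -1)
u(h, v) = (-1 + h)/(2*v) (u(h, v) = (-1 + h)/((2*v)) = (-1 + h)*(1/(2*v)) = (-1 + h)/(2*v))
k(R, O) = -1/R + 2*R (k(R, O) = -1/R - 5*2*R/(-1 - 4) = -1/R - 5*(-2*R/5) = -1/R - (-2)*R = -1/R + 2*R)
(721 + k(-26, 39))² = (721 + (-1/(-26) + 2*(-26)))² = (721 + (-1*(-1/26) - 52))² = (721 + (1/26 - 52))² = (721 - 1351/26)² = (17395/26)² = 302586025/676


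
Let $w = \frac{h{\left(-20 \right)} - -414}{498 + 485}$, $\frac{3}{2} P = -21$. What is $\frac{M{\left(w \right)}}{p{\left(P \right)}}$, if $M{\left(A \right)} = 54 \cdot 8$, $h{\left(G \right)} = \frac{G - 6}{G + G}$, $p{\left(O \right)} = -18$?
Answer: $-24$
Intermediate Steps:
$P = -14$ ($P = \frac{2}{3} \left(-21\right) = -14$)
$h{\left(G \right)} = \frac{-6 + G}{2 G}$
$w = \frac{8293}{19660}$ ($w = \frac{\frac{-6 - 20}{2 \left(-20\right)} - -414}{498 + 485} = \frac{\frac{1}{2} \left(- \frac{1}{20}\right) \left(-26\right) + 414}{983} = \left(\frac{13}{20} + 414\right) \frac{1}{983} = \frac{8293}{20} \cdot \frac{1}{983} = \frac{8293}{19660} \approx 0.42182$)
$M{\left(A \right)} = 432$
$\frac{M{\left(w \right)}}{p{\left(P \right)}} = \frac{432}{-18} = 432 \left(- \frac{1}{18}\right) = -24$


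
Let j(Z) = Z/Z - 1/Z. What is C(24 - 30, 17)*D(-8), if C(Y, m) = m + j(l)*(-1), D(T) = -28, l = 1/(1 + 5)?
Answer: -616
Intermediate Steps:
l = 1/6 ≈ 0.16667
j(Z) = 1 - 1/Z
C(Y, m) = 5 + m (C(Y, m) = m + ((-1 + 1/6)/(1/6))*(-1) = m + (6*(-5/6))*(-1) = m - 5*(-1) = m + 5 = 5 + m)
C(24 - 30, 17)*D(-8) = (5 + 17)*(-28) = 22*(-28) = -616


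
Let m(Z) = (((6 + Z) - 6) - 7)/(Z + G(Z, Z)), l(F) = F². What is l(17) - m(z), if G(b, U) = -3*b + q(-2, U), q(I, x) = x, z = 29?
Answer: 8403/29 ≈ 289.76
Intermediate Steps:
G(b, U) = U - 3*b (G(b, U) = -3*b + U = U - 3*b)
m(Z) = -(-7 + Z)/Z (m(Z) = (((6 + Z) - 6) - 7)/(Z + (Z - 3*Z)) = (Z - 7)/(Z - 2*Z) = (-7 + Z)/((-Z)) = (-7 + Z)*(-1/Z) = -(-7 + Z)/Z)
l(17) - m(z) = 17² - (7 - 1*29)/29 = 289 - (7 - 29)/29 = 289 - (-22)/29 = 289 - 1*(-22/29) = 289 + 22/29 = 8403/29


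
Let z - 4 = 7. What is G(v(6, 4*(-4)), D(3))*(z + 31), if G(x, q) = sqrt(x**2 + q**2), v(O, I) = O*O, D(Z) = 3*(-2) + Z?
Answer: 126*sqrt(145) ≈ 1517.2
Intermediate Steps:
z = 11 (z = 4 + 7 = 11)
D(Z) = -6 + Z
v(O, I) = O**2
G(x, q) = sqrt(q**2 + x**2)
G(v(6, 4*(-4)), D(3))*(z + 31) = sqrt((-6 + 3)**2 + (6**2)**2)*(11 + 31) = sqrt((-3)**2 + 36**2)*42 = sqrt(9 + 1296)*42 = sqrt(1305)*42 = (3*sqrt(145))*42 = 126*sqrt(145)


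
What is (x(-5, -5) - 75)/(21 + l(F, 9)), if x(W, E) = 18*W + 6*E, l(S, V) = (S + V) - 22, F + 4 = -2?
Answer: -195/2 ≈ -97.500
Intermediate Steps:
F = -6 (F = -4 - 2 = -6)
l(S, V) = -22 + S + V
x(W, E) = 6*E + 18*W
(x(-5, -5) - 75)/(21 + l(F, 9)) = ((6*(-5) + 18*(-5)) - 75)/(21 + (-22 - 6 + 9)) = ((-30 - 90) - 75)/(21 - 19) = (-120 - 75)/2 = (½)*(-195) = -195/2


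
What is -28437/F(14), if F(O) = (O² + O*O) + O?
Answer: -28437/406 ≈ -70.042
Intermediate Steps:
F(O) = O + 2*O² (F(O) = (O² + O²) + O = 2*O² + O = O + 2*O²)
-28437/F(14) = -28437*1/(14*(1 + 2*14)) = -28437*1/(14*(1 + 28)) = -28437/(14*29) = -28437/406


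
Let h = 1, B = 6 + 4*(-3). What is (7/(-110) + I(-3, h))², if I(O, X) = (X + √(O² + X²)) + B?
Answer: 431249/12100 - 557*√10/55 ≈ 3.6152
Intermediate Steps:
B = -6 (B = 6 - 12 = -6)
I(O, X) = -6 + X + √(O² + X²) (I(O, X) = (X + √(O² + X²)) - 6 = -6 + X + √(O² + X²))
(7/(-110) + I(-3, h))² = (7/(-110) + (-6 + 1 + √((-3)² + 1²)))² = (7*(-1/110) + (-6 + 1 + √(9 + 1)))² = (-7/110 + (-6 + 1 + √10))² = (-7/110 + (-5 + √10))² = (-557/110 + √10)²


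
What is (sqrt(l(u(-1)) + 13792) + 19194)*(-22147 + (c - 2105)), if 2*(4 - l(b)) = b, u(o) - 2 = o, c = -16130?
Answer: -775092108 - 20191*sqrt(55182) ≈ -7.7984e+8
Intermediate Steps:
u(o) = 2 + o
l(b) = 4 - b/2
(sqrt(l(u(-1)) + 13792) + 19194)*(-22147 + (c - 2105)) = (sqrt((4 - (2 - 1)/2) + 13792) + 19194)*(-22147 + (-16130 - 2105)) = (sqrt((4 - 1/2*1) + 13792) + 19194)*(-22147 - 18235) = (sqrt((4 - 1/2) + 13792) + 19194)*(-40382) = (sqrt(7/2 + 13792) + 19194)*(-40382) = (sqrt(27591/2) + 19194)*(-40382) = (sqrt(55182)/2 + 19194)*(-40382) = (19194 + sqrt(55182)/2)*(-40382) = -775092108 - 20191*sqrt(55182)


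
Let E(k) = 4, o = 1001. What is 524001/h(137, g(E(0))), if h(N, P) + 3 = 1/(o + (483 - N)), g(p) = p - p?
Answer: -705829347/4040 ≈ -1.7471e+5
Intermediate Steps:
g(p) = 0
h(N, P) = -3 + 1/(1484 - N) (h(N, P) = -3 + 1/(1001 + (483 - N)) = -3 + 1/(1484 - N))
524001/h(137, g(E(0))) = 524001/(((-4451 + 3*137)/(1484 - 1*137))) = 524001/(((-4451 + 411)/(1484 - 137))) = 524001/((-4040/1347)) = 524001/(((1/1347)*(-4040))) = 524001/(-4040/1347) = 524001*(-1347/4040) = -705829347/4040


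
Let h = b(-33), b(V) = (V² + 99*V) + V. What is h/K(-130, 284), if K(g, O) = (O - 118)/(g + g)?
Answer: 287430/83 ≈ 3463.0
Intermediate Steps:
K(g, O) = (-118 + O)/(2*g) (K(g, O) = (-118 + O)/((2*g)) = (-118 + O)*(1/(2*g)) = (-118 + O)/(2*g))
b(V) = V² + 100*V
h = -2211 (h = -33*(100 - 33) = -33*67 = -2211)
h/K(-130, 284) = -2211*(-260/(-118 + 284)) = -2211/((½)*(-1/130)*166) = -2211/(-83/130) = -2211*(-130/83) = 287430/83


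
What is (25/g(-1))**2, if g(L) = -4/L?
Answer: 625/16 ≈ 39.063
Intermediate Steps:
(25/g(-1))**2 = (25/((-4/(-1))))**2 = (25/((-4*(-1))))**2 = (25/4)**2 = 625/16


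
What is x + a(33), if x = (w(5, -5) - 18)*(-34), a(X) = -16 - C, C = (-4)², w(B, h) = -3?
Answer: 682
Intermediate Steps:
C = 16
a(X) = -32 (a(X) = -16 - 1*16 = -16 - 16 = -32)
x = 714 (x = (-3 - 18)*(-34) = -21*(-34) = 714)
x + a(33) = 714 - 32 = 682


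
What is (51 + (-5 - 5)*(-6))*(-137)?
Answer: -15207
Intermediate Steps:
(51 + (-5 - 5)*(-6))*(-137) = (51 - 10*(-6))*(-137) = (51 + 60)*(-137) = 111*(-137) = -15207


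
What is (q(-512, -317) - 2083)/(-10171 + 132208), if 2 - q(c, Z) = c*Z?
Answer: -54795/40679 ≈ -1.3470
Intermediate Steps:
q(c, Z) = 2 - Z*c (q(c, Z) = 2 - c*Z = 2 - Z*c)
(q(-512, -317) - 2083)/(-10171 + 132208) = ((2 - 1*(-317)*(-512)) - 2083)/(-10171 + 132208) = ((2 - 162304) - 2083)/122037 = (-162302 - 2083)*(1/122037) = -164385*1/122037 = -54795/40679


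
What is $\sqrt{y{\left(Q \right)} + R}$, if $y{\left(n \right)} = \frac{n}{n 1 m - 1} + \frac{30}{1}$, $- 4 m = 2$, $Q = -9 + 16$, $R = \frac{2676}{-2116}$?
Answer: $\frac{\sqrt{129403}}{69} \approx 5.2134$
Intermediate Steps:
$R = - \frac{669}{529}$ ($R = 2676 \left(- \frac{1}{2116}\right) = - \frac{669}{529} \approx -1.2647$)
$Q = 7$
$m = - \frac{1}{2}$ ($m = \left(- \frac{1}{4}\right) 2 = - \frac{1}{2} \approx -0.5$)
$y{\left(n \right)} = 30 + \frac{n}{-1 - \frac{n}{2}}$ ($y{\left(n \right)} = \frac{n}{n 1 \left(- \frac{1}{2}\right) - 1} + \frac{30}{1} = \frac{n}{n \left(- \frac{1}{2}\right) - 1} + 30 \cdot 1 = \frac{n}{- \frac{n}{2} - 1} + 30 = \frac{n}{-1 - \frac{n}{2}} + 30 = 30 + \frac{n}{-1 - \frac{n}{2}}$)
$\sqrt{y{\left(Q \right)} + R} = \sqrt{\frac{4 \left(15 + 7 \cdot 7\right)}{2 + 7} - \frac{669}{529}} = \sqrt{\frac{4 \left(15 + 49\right)}{9} - \frac{669}{529}} = \sqrt{4 \cdot \frac{1}{9} \cdot 64 - \frac{669}{529}} = \sqrt{\frac{256}{9} - \frac{669}{529}} = \sqrt{\frac{129403}{4761}} = \frac{\sqrt{129403}}{69}$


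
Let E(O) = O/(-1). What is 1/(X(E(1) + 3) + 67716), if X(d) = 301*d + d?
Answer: 1/68320 ≈ 1.4637e-5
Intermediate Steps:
E(O) = -O (E(O) = O*(-1) = -O)
X(d) = 302*d
1/(X(E(1) + 3) + 67716) = 1/(302*(-1*1 + 3) + 67716) = 1/(302*(-1 + 3) + 67716) = 1/(302*2 + 67716) = 1/(604 + 67716) = 1/68320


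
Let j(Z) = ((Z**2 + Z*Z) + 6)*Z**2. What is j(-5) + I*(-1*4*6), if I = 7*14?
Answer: -952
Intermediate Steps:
I = 98
j(Z) = Z**2*(6 + 2*Z**2) (j(Z) = ((Z**2 + Z**2) + 6)*Z**2 = (2*Z**2 + 6)*Z**2 = (6 + 2*Z**2)*Z**2 = Z**2*(6 + 2*Z**2))
j(-5) + I*(-1*4*6) = 2*(-5)**2*(3 + (-5)**2) + 98*(-1*4*6) = 2*25*(3 + 25) + 98*(-4*6) = 2*25*28 + 98*(-24) = 1400 - 2352 = -952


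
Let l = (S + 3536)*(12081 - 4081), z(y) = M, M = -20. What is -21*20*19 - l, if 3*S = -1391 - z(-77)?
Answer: -24639980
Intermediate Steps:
z(y) = -20
S = -457 (S = (-1391 - 1*(-20))/3 = (-1391 + 20)/3 = (⅓)*(-1371) = -457)
l = 24632000 (l = (-457 + 3536)*(12081 - 4081) = 3079*8000 = 24632000)
-21*20*19 - l = -21*20*19 - 1*24632000 = -420*19 - 24632000 = -7980 - 24632000 = -24639980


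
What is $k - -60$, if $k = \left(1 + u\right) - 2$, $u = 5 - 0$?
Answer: $64$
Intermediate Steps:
$u = 5$ ($u = 5 + 0 = 5$)
$k = 4$ ($k = \left(1 + 5\right) - 2 = 6 - 2 = 4$)
$k - -60 = 4 - -60 = 4 + 60 = 64$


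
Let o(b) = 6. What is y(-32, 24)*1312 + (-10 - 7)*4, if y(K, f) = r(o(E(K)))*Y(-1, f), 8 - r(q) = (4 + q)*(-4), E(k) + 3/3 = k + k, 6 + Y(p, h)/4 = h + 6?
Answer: 6045628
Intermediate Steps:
Y(p, h) = 4*h (Y(p, h) = -24 + 4*(h + 6) = -24 + 4*(6 + h) = -24 + (24 + 4*h) = 4*h)
E(k) = -1 + 2*k (E(k) = -1 + (k + k) = -1 + 2*k)
r(q) = 24 + 4*q (r(q) = 8 - (4 + q)*(-4) = 8 - (-16 - 4*q) = 8 + (16 + 4*q) = 24 + 4*q)
y(K, f) = 192*f (y(K, f) = (24 + 4*6)*(4*f) = (24 + 24)*(4*f) = 48*(4*f) = 192*f)
y(-32, 24)*1312 + (-10 - 7)*4 = (192*24)*1312 + (-10 - 7)*4 = 4608*1312 - 17*4 = 6045696 - 68 = 6045628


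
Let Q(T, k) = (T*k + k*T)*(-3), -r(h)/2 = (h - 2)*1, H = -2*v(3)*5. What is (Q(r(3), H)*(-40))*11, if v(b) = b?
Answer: 158400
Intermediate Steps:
H = -30 (H = -2*3*5 = -6*5 = -30)
r(h) = 4 - 2*h (r(h) = -2*(h - 2) = -2*(-2 + h) = 4 - 2*h)
Q(T, k) = -6*T*k (Q(T, k) = (T*k + T*k)*(-3) = (2*T*k)*(-3) = -6*T*k)
(Q(r(3), H)*(-40))*11 = (-6*(4 - 2*3)*(-30)*(-40))*11 = (-6*(4 - 6)*(-30)*(-40))*11 = (-6*(-2)*(-30)*(-40))*11 = -360*(-40)*11 = 14400*11 = 158400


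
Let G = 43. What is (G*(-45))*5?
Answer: -9675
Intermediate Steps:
(G*(-45))*5 = (43*(-45))*5 = -1935*5 = -9675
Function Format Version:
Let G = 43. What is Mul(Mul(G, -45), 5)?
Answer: -9675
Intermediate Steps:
Mul(Mul(G, -45), 5) = Mul(Mul(43, -45), 5) = Mul(-1935, 5) = -9675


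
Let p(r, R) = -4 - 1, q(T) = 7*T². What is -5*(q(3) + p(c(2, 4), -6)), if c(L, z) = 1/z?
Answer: -290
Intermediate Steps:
p(r, R) = -5
-5*(q(3) + p(c(2, 4), -6)) = -5*(7*3² - 5) = -5*(7*9 - 5) = -5*(63 - 5) = -5*58 = -290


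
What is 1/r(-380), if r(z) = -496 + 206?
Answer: -1/290 ≈ -0.0034483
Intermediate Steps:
r(z) = -290
1/r(-380) = 1/(-290) = -1/290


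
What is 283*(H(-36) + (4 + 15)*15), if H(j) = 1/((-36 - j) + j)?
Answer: 2903297/36 ≈ 80647.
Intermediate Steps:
H(j) = -1/36 (H(j) = 1/(-36) = -1/36)
283*(H(-36) + (4 + 15)*15) = 283*(-1/36 + (4 + 15)*15) = 283*(-1/36 + 19*15) = 283*(-1/36 + 285) = 283*(10259/36) = 2903297/36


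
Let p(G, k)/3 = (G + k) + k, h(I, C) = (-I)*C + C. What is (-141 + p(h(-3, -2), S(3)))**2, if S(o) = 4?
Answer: 19881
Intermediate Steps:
h(I, C) = C - C*I (h(I, C) = -C*I + C = C - C*I)
p(G, k) = 3*G + 6*k (p(G, k) = 3*((G + k) + k) = 3*(G + 2*k) = 3*G + 6*k)
(-141 + p(h(-3, -2), S(3)))**2 = (-141 + (3*(-2*(1 - 1*(-3))) + 6*4))**2 = (-141 + (3*(-2*(1 + 3)) + 24))**2 = (-141 + (3*(-2*4) + 24))**2 = (-141 + (3*(-8) + 24))**2 = (-141 + (-24 + 24))**2 = (-141 + 0)**2 = (-141)**2 = 19881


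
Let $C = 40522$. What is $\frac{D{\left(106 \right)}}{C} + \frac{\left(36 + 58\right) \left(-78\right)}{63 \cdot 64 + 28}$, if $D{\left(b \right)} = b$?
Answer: $- \frac{37084618}{20564915} \approx -1.8033$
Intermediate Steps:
$\frac{D{\left(106 \right)}}{C} + \frac{\left(36 + 58\right) \left(-78\right)}{63 \cdot 64 + 28} = \frac{106}{40522} + \frac{\left(36 + 58\right) \left(-78\right)}{63 \cdot 64 + 28} = 106 \cdot \frac{1}{40522} + \frac{94 \left(-78\right)}{4032 + 28} = \frac{53}{20261} - \frac{7332}{4060} = \frac{53}{20261} - \frac{1833}{1015} = - \frac{37084618}{20564915}$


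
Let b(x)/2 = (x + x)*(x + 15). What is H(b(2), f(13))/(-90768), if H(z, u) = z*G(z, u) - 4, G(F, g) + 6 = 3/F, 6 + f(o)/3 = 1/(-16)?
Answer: 817/90768 ≈ 0.0090010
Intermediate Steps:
f(o) = -291/16 (f(o) = -18 + 3/(-16) = -18 + 3*(-1/16) = -18 - 3/16 = -291/16)
b(x) = 4*x*(15 + x) (b(x) = 2*((x + x)*(x + 15)) = 2*((2*x)*(15 + x)) = 2*(2*x*(15 + x)) = 4*x*(15 + x))
G(F, g) = -6 + 3/F
H(z, u) = -4 + z*(-6 + 3/z) (H(z, u) = z*(-6 + 3/z) - 4 = -4 + z*(-6 + 3/z))
H(b(2), f(13))/(-90768) = (-1 - 24*2*(15 + 2))/(-90768) = (-1 - 24*2*17)*(-1/90768) = (-1 - 6*136)*(-1/90768) = (-1 - 816)*(-1/90768) = -817*(-1/90768) = 817/90768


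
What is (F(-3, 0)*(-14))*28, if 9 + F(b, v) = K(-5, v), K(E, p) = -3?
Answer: 4704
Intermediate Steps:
F(b, v) = -12 (F(b, v) = -9 - 3 = -12)
(F(-3, 0)*(-14))*28 = -12*(-14)*28 = 168*28 = 4704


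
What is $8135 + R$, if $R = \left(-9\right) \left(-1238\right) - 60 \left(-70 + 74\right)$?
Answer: $19037$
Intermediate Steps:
$R = 10902$ ($R = 11142 - 60 \cdot 4 = 11142 - 240 = 10902$)
$8135 + R = 8135 + 10902 = 19037$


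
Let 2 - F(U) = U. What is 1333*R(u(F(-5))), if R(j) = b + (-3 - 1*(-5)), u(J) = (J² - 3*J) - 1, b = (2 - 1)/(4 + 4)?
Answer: 22661/8 ≈ 2832.6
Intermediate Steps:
b = ⅛ (b = 1/8 = 1*(⅛) = ⅛ ≈ 0.12500)
F(U) = 2 - U
u(J) = -1 + J² - 3*J
R(j) = 17/8 (R(j) = ⅛ + (-3 - 1*(-5)) = ⅛ + (-3 + 5) = ⅛ + 2 = 17/8)
1333*R(u(F(-5))) = 1333*(17/8) = 22661/8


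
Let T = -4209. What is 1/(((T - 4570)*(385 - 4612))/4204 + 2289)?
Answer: 4204/46731789 ≈ 8.9960e-5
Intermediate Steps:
1/(((T - 4570)*(385 - 4612))/4204 + 2289) = 1/(((-4209 - 4570)*(385 - 4612))/4204 + 2289) = 1/(-8779*(-4227)*(1/4204) + 2289) = 1/(37108833*(1/4204) + 2289) = 1/(37108833/4204 + 2289) = 1/(46731789/4204) = 4204/46731789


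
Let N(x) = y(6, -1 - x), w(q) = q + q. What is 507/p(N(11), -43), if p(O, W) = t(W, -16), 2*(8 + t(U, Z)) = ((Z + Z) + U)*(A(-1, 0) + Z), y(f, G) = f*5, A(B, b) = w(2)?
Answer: 39/34 ≈ 1.1471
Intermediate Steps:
w(q) = 2*q
A(B, b) = 4 (A(B, b) = 2*2 = 4)
y(f, G) = 5*f
t(U, Z) = -8 + (4 + Z)*(U + 2*Z)/2 (t(U, Z) = -8 + (((Z + Z) + U)*(4 + Z))/2 = -8 + ((2*Z + U)*(4 + Z))/2 = -8 + ((U + 2*Z)*(4 + Z))/2 = -8 + ((4 + Z)*(U + 2*Z))/2 = -8 + (4 + Z)*(U + 2*Z)/2)
N(x) = 30 (N(x) = 5*6 = 30)
p(O, W) = 184 - 6*W (p(O, W) = -8 + (-16)² + 2*W + 4*(-16) + (½)*W*(-16) = -8 + 256 + 2*W - 64 - 8*W = 184 - 6*W)
507/p(N(11), -43) = 507/(184 - 6*(-43)) = 507/(184 + 258) = 507/442 = 507*(1/442) = 39/34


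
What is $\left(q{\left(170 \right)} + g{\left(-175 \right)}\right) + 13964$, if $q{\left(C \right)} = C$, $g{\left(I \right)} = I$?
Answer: $13959$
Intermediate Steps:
$\left(q{\left(170 \right)} + g{\left(-175 \right)}\right) + 13964 = \left(170 - 175\right) + 13964 = -5 + 13964 = 13959$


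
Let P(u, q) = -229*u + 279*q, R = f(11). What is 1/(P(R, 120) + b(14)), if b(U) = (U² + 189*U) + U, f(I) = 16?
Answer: 1/32672 ≈ 3.0607e-5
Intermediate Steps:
b(U) = U² + 190*U
R = 16
1/(P(R, 120) + b(14)) = 1/((-229*16 + 279*120) + 14*(190 + 14)) = 1/((-3664 + 33480) + 14*204) = 1/(29816 + 2856) = 1/32672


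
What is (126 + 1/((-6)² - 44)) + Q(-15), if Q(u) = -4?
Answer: 975/8 ≈ 121.88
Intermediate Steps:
(126 + 1/((-6)² - 44)) + Q(-15) = (126 + 1/((-6)² - 44)) - 4 = (126 + 1/(36 - 44)) - 4 = (126 + 1/(-8)) - 4 = (126 - ⅛) - 4 = 1007/8 - 4 = 975/8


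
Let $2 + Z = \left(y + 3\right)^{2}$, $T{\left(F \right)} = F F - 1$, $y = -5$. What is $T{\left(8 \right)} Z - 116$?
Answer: $10$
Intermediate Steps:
$T{\left(F \right)} = -1 + F^{2}$ ($T{\left(F \right)} = F^{2} - 1 = -1 + F^{2}$)
$Z = 2$ ($Z = -2 + \left(-5 + 3\right)^{2} = -2 + \left(-2\right)^{2} = -2 + 4 = 2$)
$T{\left(8 \right)} Z - 116 = \left(-1 + 8^{2}\right) 2 - 116 = \left(-1 + 64\right) 2 - 116 = 63 \cdot 2 - 116 = 126 - 116 = 10$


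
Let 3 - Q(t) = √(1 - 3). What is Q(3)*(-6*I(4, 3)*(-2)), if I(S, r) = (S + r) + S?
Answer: 396 - 132*I*√2 ≈ 396.0 - 186.68*I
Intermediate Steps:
I(S, r) = r + 2*S
Q(t) = 3 - I*√2 (Q(t) = 3 - √(1 - 3) = 3 - √(-2) = 3 - I*√2)
Q(3)*(-6*I(4, 3)*(-2)) = (3 - I*√2)*(-6*(3 + 2*4)*(-2)) = (3 - I*√2)*(-6*(3 + 8)*(-2)) = (3 - I*√2)*(-6*11*(-2)) = (3 - I*√2)*(-66*(-2)) = (3 - I*√2)*132 = 396 - 132*I*√2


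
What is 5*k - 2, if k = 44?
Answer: 218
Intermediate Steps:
5*k - 2 = 5*44 - 2 = 220 - 2 = 218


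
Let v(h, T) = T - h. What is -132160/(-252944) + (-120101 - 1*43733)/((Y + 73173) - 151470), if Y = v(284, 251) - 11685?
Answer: 3333575606/1423047135 ≈ 2.3426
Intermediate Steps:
Y = -11718 (Y = (251 - 1*284) - 11685 = (251 - 284) - 11685 = -33 - 11685 = -11718)
-132160/(-252944) + (-120101 - 1*43733)/((Y + 73173) - 151470) = -132160/(-252944) + (-120101 - 1*43733)/((-11718 + 73173) - 151470) = -132160*(-1/252944) + (-120101 - 43733)/(61455 - 151470) = 8260/15809 - 163834/(-90015) = 8260/15809 - 163834*(-1/90015) = 8260/15809 + 163834/90015 = 3333575606/1423047135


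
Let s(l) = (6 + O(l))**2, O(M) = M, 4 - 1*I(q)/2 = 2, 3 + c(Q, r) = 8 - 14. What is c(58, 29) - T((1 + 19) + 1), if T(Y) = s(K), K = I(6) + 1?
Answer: -130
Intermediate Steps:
c(Q, r) = -9 (c(Q, r) = -3 + (8 - 14) = -3 - 6 = -9)
I(q) = 4 (I(q) = 8 - 2*2 = 8 - 4 = 4)
K = 5 (K = 4 + 1 = 5)
s(l) = (6 + l)**2
T(Y) = 121 (T(Y) = (6 + 5)**2 = 11**2 = 121)
c(58, 29) - T((1 + 19) + 1) = -9 - 1*121 = -9 - 121 = -130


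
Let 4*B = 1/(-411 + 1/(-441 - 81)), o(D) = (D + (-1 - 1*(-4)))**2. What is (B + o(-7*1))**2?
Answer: 47129803963225/184114795396 ≈ 255.98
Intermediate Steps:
o(D) = (3 + D)**2 (o(D) = (D + (-1 + 4))**2 = (D + 3)**2 = (3 + D)**2)
B = -261/429086 (B = 1/(4*(-411 + 1/(-441 - 81))) = 1/(4*(-411 + 1/(-522))) = 1/(4*(-411 - 1/522)) = 1/(4*(-214543/522)) = (1/4)*(-522/214543) = -261/429086 ≈ -0.00060827)
(B + o(-7*1))**2 = (-261/429086 + (3 - 7*1)**2)**2 = (-261/429086 + (3 - 7)**2)**2 = (-261/429086 + (-4)**2)**2 = (-261/429086 + 16)**2 = (6865115/429086)**2 = 47129803963225/184114795396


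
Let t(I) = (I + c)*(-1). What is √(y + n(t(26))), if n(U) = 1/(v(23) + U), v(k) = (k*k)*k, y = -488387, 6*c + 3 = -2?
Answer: I*√2592000794444681/72851 ≈ 698.85*I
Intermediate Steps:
c = -⅚ (c = -½ + (⅙)*(-2) = -½ - ⅓ = -⅚ ≈ -0.83333)
t(I) = ⅚ - I (t(I) = (I - ⅚)*(-1) = (-⅚ + I)*(-1) = ⅚ - I)
v(k) = k³ (v(k) = k²*k = k³)
n(U) = 1/(12167 + U) (n(U) = 1/(23³ + U) = 1/(12167 + U))
√(y + n(t(26))) = √(-488387 + 1/(12167 + (⅚ - 1*26))) = √(-488387 + 1/(12167 + (⅚ - 26))) = √(-488387 + 1/(12167 - 151/6)) = √(-488387 + 1/(72851/6)) = √(-488387 + 6/72851) = √(-35579481331/72851) = I*√2592000794444681/72851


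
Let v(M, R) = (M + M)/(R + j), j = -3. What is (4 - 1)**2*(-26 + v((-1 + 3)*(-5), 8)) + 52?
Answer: -218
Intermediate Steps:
v(M, R) = 2*M/(-3 + R) (v(M, R) = (M + M)/(R - 3) = (2*M)/(-3 + R) = 2*M/(-3 + R))
(4 - 1)**2*(-26 + v((-1 + 3)*(-5), 8)) + 52 = (4 - 1)**2*(-26 + 2*((-1 + 3)*(-5))/(-3 + 8)) + 52 = 3**2*(-26 + 2*(2*(-5))/5) + 52 = 9*(-26 + 2*(-10)*(1/5)) + 52 = 9*(-26 - 4) + 52 = 9*(-30) + 52 = -270 + 52 = -218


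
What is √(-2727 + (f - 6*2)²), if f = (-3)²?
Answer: 3*I*√302 ≈ 52.134*I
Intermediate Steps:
f = 9
√(-2727 + (f - 6*2)²) = √(-2727 + (9 - 6*2)²) = √(-2727 + (9 - 12)²) = √(-2727 + (-3)²) = √(-2727 + 9) = √(-2718) = 3*I*√302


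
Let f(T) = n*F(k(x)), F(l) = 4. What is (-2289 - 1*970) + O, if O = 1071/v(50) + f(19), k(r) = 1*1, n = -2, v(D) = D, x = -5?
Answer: -162279/50 ≈ -3245.6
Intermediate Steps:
k(r) = 1
f(T) = -8 (f(T) = -2*4 = -8)
O = 671/50 (O = 1071/50 - 8 = 671/50 ≈ 13.420)
(-2289 - 1*970) + O = (-2289 - 1*970) + 671/50 = (-2289 - 970) + 671/50 = -3259 + 671/50 = -162279/50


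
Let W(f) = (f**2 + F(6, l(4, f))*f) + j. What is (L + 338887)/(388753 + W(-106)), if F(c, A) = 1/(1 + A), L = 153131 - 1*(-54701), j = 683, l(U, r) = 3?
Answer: 1093438/801291 ≈ 1.3646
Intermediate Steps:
L = 207832 (L = 153131 + 54701 = 207832)
W(f) = 683 + f**2 + f/4 (W(f) = (f**2 + f/(1 + 3)) + 683 = (f**2 + f/4) + 683 = 683 + f**2 + f/4)
(L + 338887)/(388753 + W(-106)) = (207832 + 338887)/(388753 + (683 + (-106)**2 + (1/4)*(-106))) = 546719/(388753 + (683 + 11236 - 53/2)) = 546719/(388753 + 23785/2) = 546719/(801291/2) = 546719*(2/801291) = 1093438/801291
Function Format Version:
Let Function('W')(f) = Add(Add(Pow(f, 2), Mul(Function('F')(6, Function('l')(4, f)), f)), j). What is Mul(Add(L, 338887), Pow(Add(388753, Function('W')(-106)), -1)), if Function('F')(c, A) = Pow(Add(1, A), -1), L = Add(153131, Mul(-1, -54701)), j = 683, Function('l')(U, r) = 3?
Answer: Rational(1093438, 801291) ≈ 1.3646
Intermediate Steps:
L = 207832 (L = Add(153131, 54701) = 207832)
Function('W')(f) = Add(683, Pow(f, 2), Mul(Rational(1, 4), f)) (Function('W')(f) = Add(Add(Pow(f, 2), Mul(Pow(Add(1, 3), -1), f)), 683) = Add(Add(Pow(f, 2), Mul(Pow(4, -1), f)), 683) = Add(Add(Pow(f, 2), Mul(Rational(1, 4), f)), 683) = Add(683, Pow(f, 2), Mul(Rational(1, 4), f)))
Mul(Add(L, 338887), Pow(Add(388753, Function('W')(-106)), -1)) = Mul(Add(207832, 338887), Pow(Add(388753, Add(683, Pow(-106, 2), Mul(Rational(1, 4), -106))), -1)) = Mul(546719, Pow(Add(388753, Add(683, 11236, Rational(-53, 2))), -1)) = Mul(546719, Pow(Add(388753, Rational(23785, 2)), -1)) = Mul(546719, Pow(Rational(801291, 2), -1)) = Mul(546719, Rational(2, 801291)) = Rational(1093438, 801291)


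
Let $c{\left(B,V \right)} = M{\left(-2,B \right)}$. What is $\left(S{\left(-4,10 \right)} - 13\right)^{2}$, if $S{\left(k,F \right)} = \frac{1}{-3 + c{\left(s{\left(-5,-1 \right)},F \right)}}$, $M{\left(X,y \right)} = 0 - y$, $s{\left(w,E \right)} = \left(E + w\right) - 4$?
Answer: $\frac{8100}{49} \approx 165.31$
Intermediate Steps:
$s{\left(w,E \right)} = -4 + E + w$
$M{\left(X,y \right)} = - y$
$c{\left(B,V \right)} = - B$
$S{\left(k,F \right)} = \frac{1}{7}$ ($S{\left(k,F \right)} = \frac{1}{-3 - \left(-4 - 1 - 5\right)} = \frac{1}{-3 - -10} = \frac{1}{-3 + 10} = \frac{1}{7}$)
$\left(S{\left(-4,10 \right)} - 13\right)^{2} = \left(\frac{1}{7} - 13\right)^{2} = \left(- \frac{90}{7}\right)^{2} = \frac{8100}{49}$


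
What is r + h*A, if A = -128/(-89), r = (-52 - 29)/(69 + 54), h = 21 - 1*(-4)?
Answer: 128797/3649 ≈ 35.297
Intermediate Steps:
h = 25 (h = 21 + 4 = 25)
r = -27/41 (r = -81/123 = -81*1/123 = -27/41 ≈ -0.65854)
A = 128/89 (A = -128*(-1/89) = 128/89 ≈ 1.4382)
r + h*A = -27/41 + 25*(128/89) = -27/41 + 3200/89 = 128797/3649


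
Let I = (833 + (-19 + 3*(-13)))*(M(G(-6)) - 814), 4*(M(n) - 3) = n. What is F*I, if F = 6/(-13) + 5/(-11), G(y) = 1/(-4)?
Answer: 1317489925/2288 ≈ 5.7583e+5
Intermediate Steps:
G(y) = -1/4
M(n) = 3 + n/4
F = -131/143 (F = 6*(-1/13) + 5*(-1/11) = -6/13 - 5/11 = -131/143 ≈ -0.91608)
I = -10057175/16 (I = (833 + (-19 + 3*(-13)))*((3 + (1/4)*(-1/4)) - 814) = (833 + (-19 - 39))*((3 - 1/16) - 814) = (833 - 58)*(47/16 - 814) = 775*(-12977/16) = -10057175/16 ≈ -6.2857e+5)
F*I = -131/143*(-10057175/16) = 1317489925/2288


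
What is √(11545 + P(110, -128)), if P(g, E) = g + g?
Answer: √11765 ≈ 108.47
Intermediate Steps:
P(g, E) = 2*g
√(11545 + P(110, -128)) = √(11545 + 2*110) = √(11545 + 220) = √11765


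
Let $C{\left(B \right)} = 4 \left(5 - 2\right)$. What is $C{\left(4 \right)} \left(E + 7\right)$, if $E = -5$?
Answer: $24$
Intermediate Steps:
$C{\left(B \right)} = 12$ ($C{\left(B \right)} = 4 \cdot 3 = 12$)
$C{\left(4 \right)} \left(E + 7\right) = 12 \left(-5 + 7\right) = 12 \cdot 2 = 24$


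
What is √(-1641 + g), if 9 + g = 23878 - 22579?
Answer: 3*I*√39 ≈ 18.735*I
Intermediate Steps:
g = 1290 (g = -9 + (23878 - 22579) = -9 + 1299 = 1290)
√(-1641 + g) = √(-1641 + 1290) = √(-351) = 3*I*√39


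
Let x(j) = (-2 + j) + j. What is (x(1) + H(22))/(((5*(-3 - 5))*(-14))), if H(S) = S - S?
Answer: 0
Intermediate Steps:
H(S) = 0
x(j) = -2 + 2*j
(x(1) + H(22))/(((5*(-3 - 5))*(-14))) = ((-2 + 2*1) + 0)/(((5*(-3 - 5))*(-14))) = ((-2 + 2) + 0)/(((5*(-8))*(-14))) = (0 + 0)/((-40*(-14))) = 0/560 = 0*(1/560) = 0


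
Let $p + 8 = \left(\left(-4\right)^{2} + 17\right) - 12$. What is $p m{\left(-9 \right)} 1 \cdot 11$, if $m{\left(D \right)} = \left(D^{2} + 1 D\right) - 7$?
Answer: $9295$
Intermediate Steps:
$m{\left(D \right)} = -7 + D + D^{2}$ ($m{\left(D \right)} = \left(D^{2} + D\right) - 7 = \left(D + D^{2}\right) - 7 = -7 + D + D^{2}$)
$p = 13$ ($p = -8 + \left(\left(\left(-4\right)^{2} + 17\right) - 12\right) = -8 + \left(\left(16 + 17\right) - 12\right) = -8 + \left(33 - 12\right) = -8 + 21 = 13$)
$p m{\left(-9 \right)} 1 \cdot 11 = 13 \left(-7 - 9 + \left(-9\right)^{2}\right) 1 \cdot 11 = 13 \left(-7 - 9 + 81\right) 11 = 13 \cdot 65 \cdot 11 = 845 \cdot 11 = 9295$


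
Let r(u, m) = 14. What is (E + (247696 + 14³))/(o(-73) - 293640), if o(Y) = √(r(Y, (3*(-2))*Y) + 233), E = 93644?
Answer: -101036825760/86224449353 - 344084*√247/86224449353 ≈ -1.1719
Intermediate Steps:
o(Y) = √247 (o(Y) = √(14 + 233) = √247)
(E + (247696 + 14³))/(o(-73) - 293640) = (93644 + (247696 + 14³))/(√247 - 293640) = (93644 + (247696 + 2744))/(-293640 + √247) = (93644 + 250440)/(-293640 + √247) = 344084/(-293640 + √247)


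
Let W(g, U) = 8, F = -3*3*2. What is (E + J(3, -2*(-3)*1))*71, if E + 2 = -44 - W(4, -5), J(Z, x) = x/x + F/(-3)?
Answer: -3337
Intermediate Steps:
F = -18 (F = -9*2 = -18)
J(Z, x) = 7 (J(Z, x) = x/x - 18/(-3) = 1 - 18*(-⅓) = 1 + 6 = 7)
E = -54 (E = -2 + (-44 - 1*8) = -2 + (-44 - 8) = -2 - 52 = -54)
(E + J(3, -2*(-3)*1))*71 = (-54 + 7)*71 = -47*71 = -3337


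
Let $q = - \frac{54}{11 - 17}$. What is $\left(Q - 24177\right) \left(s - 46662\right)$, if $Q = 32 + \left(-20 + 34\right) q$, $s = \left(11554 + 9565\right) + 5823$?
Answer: $473654680$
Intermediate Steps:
$s = 26942$ ($s = 21119 + 5823 = 26942$)
$q = 9$ ($q = - \frac{54}{-6} = \left(-54\right) \left(- \frac{1}{6}\right) = 9$)
$Q = 158$ ($Q = 32 + \left(-20 + 34\right) 9 = 32 + 14 \cdot 9 = 32 + 126 = 158$)
$\left(Q - 24177\right) \left(s - 46662\right) = \left(158 - 24177\right) \left(26942 - 46662\right) = \left(-24019\right) \left(-19720\right) = 473654680$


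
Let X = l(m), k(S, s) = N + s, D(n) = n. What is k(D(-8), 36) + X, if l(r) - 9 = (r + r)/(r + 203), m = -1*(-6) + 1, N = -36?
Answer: 136/15 ≈ 9.0667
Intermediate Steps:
k(S, s) = -36 + s
m = 7 (m = 6 + 1 = 7)
l(r) = 9 + 2*r/(203 + r) (l(r) = 9 + (r + r)/(r + 203) = 9 + (2*r)/(203 + r) = 9 + 2*r/(203 + r))
X = 136/15 (X = (1827 + 11*7)/(203 + 7) = (1827 + 77)/210 = (1/210)*1904 = 136/15 ≈ 9.0667)
k(D(-8), 36) + X = (-36 + 36) + 136/15 = 0 + 136/15 = 136/15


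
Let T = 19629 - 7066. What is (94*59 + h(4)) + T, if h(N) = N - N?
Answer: 18109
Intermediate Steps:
h(N) = 0
T = 12563
(94*59 + h(4)) + T = (94*59 + 0) + 12563 = (5546 + 0) + 12563 = 5546 + 12563 = 18109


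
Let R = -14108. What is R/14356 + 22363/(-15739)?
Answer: -135772260/56487271 ≈ -2.4036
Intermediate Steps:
R/14356 + 22363/(-15739) = -14108/14356 + 22363/(-15739) = -14108*1/14356 + 22363*(-1/15739) = -3527/3589 - 22363/15739 = -135772260/56487271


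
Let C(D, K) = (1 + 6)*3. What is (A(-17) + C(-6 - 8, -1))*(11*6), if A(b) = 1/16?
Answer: 11121/8 ≈ 1390.1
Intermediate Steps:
A(b) = 1/16 (A(b) = 1*(1/16) = 1/16)
C(D, K) = 21 (C(D, K) = 7*3 = 21)
(A(-17) + C(-6 - 8, -1))*(11*6) = (1/16 + 21)*(11*6) = (337/16)*66 = 11121/8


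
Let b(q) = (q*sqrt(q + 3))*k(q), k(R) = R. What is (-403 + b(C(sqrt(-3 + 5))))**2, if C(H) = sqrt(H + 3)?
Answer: (403 - sqrt(3 + sqrt(3 + sqrt(2)))*(3 + sqrt(2)))**2 ≈ 1.5447e+5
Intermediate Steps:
C(H) = sqrt(3 + H)
b(q) = q**2*sqrt(3 + q) (b(q) = (q*sqrt(q + 3))*q = (q*sqrt(3 + q))*q = q**2*sqrt(3 + q))
(-403 + b(C(sqrt(-3 + 5))))**2 = (-403 + (sqrt(3 + sqrt(-3 + 5)))**2*sqrt(3 + sqrt(3 + sqrt(-3 + 5))))**2 = (-403 + (sqrt(3 + sqrt(2)))**2*sqrt(3 + sqrt(3 + sqrt(2))))**2 = (-403 + (3 + sqrt(2))*sqrt(3 + sqrt(3 + sqrt(2))))**2 = (-403 + sqrt(3 + sqrt(3 + sqrt(2)))*(3 + sqrt(2)))**2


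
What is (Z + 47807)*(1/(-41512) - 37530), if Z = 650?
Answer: -75493358357977/41512 ≈ -1.8186e+9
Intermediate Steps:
(Z + 47807)*(1/(-41512) - 37530) = (650 + 47807)*(1/(-41512) - 37530) = 48457*(-1/41512 - 37530) = 48457*(-1557945361/41512) = -75493358357977/41512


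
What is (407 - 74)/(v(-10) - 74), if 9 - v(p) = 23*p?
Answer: 111/55 ≈ 2.0182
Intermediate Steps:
v(p) = 9 - 23*p
(407 - 74)/(v(-10) - 74) = (407 - 74)/((9 - 23*(-10)) - 74) = 333/((9 + 230) - 74) = 333/(239 - 74) = 333/165 = 333*(1/165) = 111/55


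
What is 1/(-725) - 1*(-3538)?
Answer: 2565049/725 ≈ 3538.0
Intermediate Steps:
1/(-725) - 1*(-3538) = -1/725 + 3538 = 2565049/725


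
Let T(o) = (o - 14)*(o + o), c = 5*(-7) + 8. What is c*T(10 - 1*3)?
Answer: 2646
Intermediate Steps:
c = -27 (c = -35 + 8 = -27)
T(o) = 2*o*(-14 + o) (T(o) = (-14 + o)*(2*o) = 2*o*(-14 + o))
c*T(10 - 1*3) = -54*(10 - 1*3)*(-14 + (10 - 1*3)) = -54*(10 - 3)*(-14 + (10 - 3)) = -54*7*(-14 + 7) = -54*7*(-7) = -27*(-98) = 2646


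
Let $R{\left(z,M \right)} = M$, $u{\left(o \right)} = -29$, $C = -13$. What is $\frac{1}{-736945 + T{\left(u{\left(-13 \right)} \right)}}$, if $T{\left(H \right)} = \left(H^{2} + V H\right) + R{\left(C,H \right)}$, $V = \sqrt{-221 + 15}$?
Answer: $\frac{i}{- 736133 i + 29 \sqrt{206}} \approx -1.3585 \cdot 10^{-6} + 7.681 \cdot 10^{-10} i$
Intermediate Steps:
$V = i \sqrt{206}$ ($V = \sqrt{-206} = i \sqrt{206} \approx 14.353 i$)
$T{\left(H \right)} = H + H^{2} + i H \sqrt{206}$ ($T{\left(H \right)} = \left(H^{2} + i \sqrt{206} H\right) + H = \left(H^{2} + i H \sqrt{206}\right) + H = H + H^{2} + i H \sqrt{206}$)
$\frac{1}{-736945 + T{\left(u{\left(-13 \right)} \right)}} = \frac{1}{-736945 - 29 \left(1 - 29 + i \sqrt{206}\right)} = \frac{1}{-736945 - 29 \left(-28 + i \sqrt{206}\right)} = \frac{1}{-736945 + \left(812 - 29 i \sqrt{206}\right)} = \frac{1}{-736133 - 29 i \sqrt{206}}$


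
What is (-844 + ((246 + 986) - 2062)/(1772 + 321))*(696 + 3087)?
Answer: -514290702/161 ≈ -3.1944e+6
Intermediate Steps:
(-844 + ((246 + 986) - 2062)/(1772 + 321))*(696 + 3087) = (-844 + (1232 - 2062)/2093)*3783 = (-844 - 830*1/2093)*3783 = (-844 - 830/2093)*3783 = -1767322/2093*3783 = -514290702/161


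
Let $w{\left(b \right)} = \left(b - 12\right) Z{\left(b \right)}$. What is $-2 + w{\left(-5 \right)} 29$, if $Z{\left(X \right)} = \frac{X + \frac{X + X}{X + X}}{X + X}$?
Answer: $- \frac{996}{5} \approx -199.2$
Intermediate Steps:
$Z{\left(X \right)} = \frac{1 + X}{2 X}$ ($Z{\left(X \right)} = \frac{X + \frac{2 X}{2 X}}{2 X} = \left(X + 2 X \frac{1}{2 X}\right) \frac{1}{2 X} = \left(X + 1\right) \frac{1}{2 X} = \left(1 + X\right) \frac{1}{2 X} = \frac{1 + X}{2 X}$)
$w{\left(b \right)} = \frac{\left(1 + b\right) \left(-12 + b\right)}{2 b}$ ($w{\left(b \right)} = \left(b - 12\right) \frac{1 + b}{2 b} = \left(-12 + b\right) \frac{1 + b}{2 b} = \frac{\left(1 + b\right) \left(-12 + b\right)}{2 b}$)
$-2 + w{\left(-5 \right)} 29 = -2 + \frac{\left(1 - 5\right) \left(-12 - 5\right)}{2 \left(-5\right)} 29 = -2 + \frac{1}{2} \left(- \frac{1}{5}\right) \left(-4\right) \left(-17\right) 29 = -2 - \frac{986}{5} = - \frac{996}{5}$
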